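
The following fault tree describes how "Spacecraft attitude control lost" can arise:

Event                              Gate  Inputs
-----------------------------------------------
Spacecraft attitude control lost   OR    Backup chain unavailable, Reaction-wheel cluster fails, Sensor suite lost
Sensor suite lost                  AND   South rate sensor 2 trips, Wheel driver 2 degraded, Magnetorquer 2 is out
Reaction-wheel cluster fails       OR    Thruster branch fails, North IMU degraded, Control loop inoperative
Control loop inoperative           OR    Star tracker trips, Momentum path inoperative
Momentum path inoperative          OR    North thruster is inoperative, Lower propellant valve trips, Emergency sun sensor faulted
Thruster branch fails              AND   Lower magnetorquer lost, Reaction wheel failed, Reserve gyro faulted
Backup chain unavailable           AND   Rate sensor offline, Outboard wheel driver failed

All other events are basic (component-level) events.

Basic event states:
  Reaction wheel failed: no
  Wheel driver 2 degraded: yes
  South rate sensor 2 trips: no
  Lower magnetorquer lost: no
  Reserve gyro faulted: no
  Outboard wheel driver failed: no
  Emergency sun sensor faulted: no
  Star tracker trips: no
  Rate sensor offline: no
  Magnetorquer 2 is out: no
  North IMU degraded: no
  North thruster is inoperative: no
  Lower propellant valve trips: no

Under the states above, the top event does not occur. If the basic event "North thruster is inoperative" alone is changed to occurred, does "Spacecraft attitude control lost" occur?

Yes

Counterfactual: set "North thruster is inoperative" to occurred.
Backup chain unavailable [AND]: Rate sensor offline=not, Outboard wheel driver failed=not → not all inputs occur → does not occur.
Thruster branch fails [AND]: Lower magnetorquer lost=not, Reaction wheel failed=not, Reserve gyro faulted=not → not all inputs occur → does not occur.
Momentum path inoperative [OR]: North thruster is inoperative=occurs, Lower propellant valve trips=not, Emergency sun sensor faulted=not → at least one input occurs → occurs.
Control loop inoperative [OR]: Star tracker trips=not, Momentum path inoperative=occurs → at least one input occurs → occurs.
Reaction-wheel cluster fails [OR]: Thruster branch fails=not, North IMU degraded=not, Control loop inoperative=occurs → at least one input occurs → occurs.
Sensor suite lost [AND]: South rate sensor 2 trips=not, Wheel driver 2 degraded=occurs, Magnetorquer 2 is out=not → not all inputs occur → does not occur.
Spacecraft attitude control lost [OR]: Backup chain unavailable=not, Reaction-wheel cluster fails=occurs, Sensor suite lost=not → at least one input occurs → occurs.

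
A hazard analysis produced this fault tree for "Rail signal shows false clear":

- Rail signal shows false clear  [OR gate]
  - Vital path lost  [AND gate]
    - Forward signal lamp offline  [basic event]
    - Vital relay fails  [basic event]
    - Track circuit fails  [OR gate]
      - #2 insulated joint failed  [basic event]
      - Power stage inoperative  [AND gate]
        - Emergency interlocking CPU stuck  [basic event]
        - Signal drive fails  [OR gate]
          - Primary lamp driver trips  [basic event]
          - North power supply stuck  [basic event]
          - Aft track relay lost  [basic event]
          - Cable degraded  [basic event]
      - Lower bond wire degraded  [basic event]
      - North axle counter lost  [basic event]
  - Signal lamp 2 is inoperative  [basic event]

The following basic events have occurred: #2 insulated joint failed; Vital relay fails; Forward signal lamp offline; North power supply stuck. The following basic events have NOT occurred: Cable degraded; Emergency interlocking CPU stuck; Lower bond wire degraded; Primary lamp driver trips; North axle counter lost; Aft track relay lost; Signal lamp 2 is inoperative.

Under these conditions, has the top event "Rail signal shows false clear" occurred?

Yes

Signal drive fails [OR]: Primary lamp driver trips=not, North power supply stuck=occurs, Aft track relay lost=not, Cable degraded=not → at least one input occurs → occurs.
Power stage inoperative [AND]: Emergency interlocking CPU stuck=not, Signal drive fails=occurs → not all inputs occur → does not occur.
Track circuit fails [OR]: #2 insulated joint failed=occurs, Power stage inoperative=not, Lower bond wire degraded=not, North axle counter lost=not → at least one input occurs → occurs.
Vital path lost [AND]: Forward signal lamp offline=occurs, Vital relay fails=occurs, Track circuit fails=occurs → all inputs occur → occurs.
Rail signal shows false clear [OR]: Vital path lost=occurs, Signal lamp 2 is inoperative=not → at least one input occurs → occurs.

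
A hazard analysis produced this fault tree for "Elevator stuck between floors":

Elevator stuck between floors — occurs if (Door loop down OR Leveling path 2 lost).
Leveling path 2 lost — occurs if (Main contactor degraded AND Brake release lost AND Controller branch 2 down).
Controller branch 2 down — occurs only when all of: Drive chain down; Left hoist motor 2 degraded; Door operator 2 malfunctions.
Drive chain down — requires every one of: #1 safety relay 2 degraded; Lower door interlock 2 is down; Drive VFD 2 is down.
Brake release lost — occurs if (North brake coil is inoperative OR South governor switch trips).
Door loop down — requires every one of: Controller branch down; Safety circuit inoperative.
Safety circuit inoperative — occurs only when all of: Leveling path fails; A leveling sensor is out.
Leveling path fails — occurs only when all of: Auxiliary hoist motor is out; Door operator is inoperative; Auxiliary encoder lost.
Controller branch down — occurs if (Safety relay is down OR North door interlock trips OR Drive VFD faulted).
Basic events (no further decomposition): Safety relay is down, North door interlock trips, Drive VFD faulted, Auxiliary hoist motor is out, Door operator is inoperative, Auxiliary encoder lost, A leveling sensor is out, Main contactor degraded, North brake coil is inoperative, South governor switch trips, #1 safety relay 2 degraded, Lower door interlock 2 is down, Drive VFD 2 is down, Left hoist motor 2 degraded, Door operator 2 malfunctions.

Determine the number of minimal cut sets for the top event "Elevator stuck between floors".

Controller branch down [OR]: union of children's cut sets → 3 cut set(s).
Leveling path fails [AND]: one cut set from each child combined → 1 × 1 × 1 = 1 cut set(s).
Safety circuit inoperative [AND]: one cut set from each child combined → 1 × 1 = 1 cut set(s).
Door loop down [AND]: one cut set from each child combined → 3 × 1 = 3 cut set(s).
Brake release lost [OR]: union of children's cut sets → 2 cut set(s).
Drive chain down [AND]: one cut set from each child combined → 1 × 1 × 1 = 1 cut set(s).
Controller branch 2 down [AND]: one cut set from each child combined → 1 × 1 × 1 = 1 cut set(s).
Leveling path 2 lost [AND]: one cut set from each child combined → 1 × 2 × 1 = 2 cut set(s).
Elevator stuck between floors [OR]: union of children's cut sets → 5 cut set(s).
Minimal cut sets: {A leveling sensor is out, Auxiliary encoder lost, Auxiliary hoist motor is out, Door operator is inoperative, Safety relay is down}; {A leveling sensor is out, Auxiliary encoder lost, Auxiliary hoist motor is out, Door operator is inoperative, North door interlock trips}; {A leveling sensor is out, Auxiliary encoder lost, Auxiliary hoist motor is out, Door operator is inoperative, Drive VFD faulted}; {#1 safety relay 2 degraded, Door operator 2 malfunctions, Drive VFD 2 is down, Left hoist motor 2 degraded, Lower door interlock 2 is down, Main contactor degraded, North brake coil is inoperative}; {#1 safety relay 2 degraded, Door operator 2 malfunctions, Drive VFD 2 is down, Left hoist motor 2 degraded, Lower door interlock 2 is down, Main contactor degraded, South governor switch trips}.

5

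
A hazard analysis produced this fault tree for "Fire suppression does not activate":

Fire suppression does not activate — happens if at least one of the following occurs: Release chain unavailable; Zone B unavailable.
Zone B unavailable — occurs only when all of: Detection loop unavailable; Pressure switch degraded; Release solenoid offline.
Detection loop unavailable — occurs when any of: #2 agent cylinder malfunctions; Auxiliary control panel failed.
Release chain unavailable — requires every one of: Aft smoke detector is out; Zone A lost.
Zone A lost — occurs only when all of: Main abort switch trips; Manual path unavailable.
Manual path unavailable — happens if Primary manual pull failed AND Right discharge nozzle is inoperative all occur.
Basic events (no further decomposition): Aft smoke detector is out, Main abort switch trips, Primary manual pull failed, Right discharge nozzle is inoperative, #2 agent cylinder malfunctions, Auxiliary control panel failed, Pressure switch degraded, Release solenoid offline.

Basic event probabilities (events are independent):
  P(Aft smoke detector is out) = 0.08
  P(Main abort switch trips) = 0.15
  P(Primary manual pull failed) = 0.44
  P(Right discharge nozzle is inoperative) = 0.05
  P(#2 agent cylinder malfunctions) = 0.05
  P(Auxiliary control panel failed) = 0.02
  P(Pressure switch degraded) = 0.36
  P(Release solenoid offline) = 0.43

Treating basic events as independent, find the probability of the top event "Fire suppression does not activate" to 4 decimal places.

P(Manual path unavailable) [AND] = 0.44 × 0.05 = 0.022000
P(Zone A lost) [AND] = 0.15 × 0.022000 = 0.003300
P(Release chain unavailable) [AND] = 0.08 × 0.003300 = 0.000264
P(Detection loop unavailable) [OR] = 1 − (1−0.05) × (1−0.02) = 0.069000
P(Zone B unavailable) [AND] = 0.069000 × 0.36 × 0.43 = 0.010681
P(Fire suppression does not activate) [OR] = 1 − (1−0.000264) × (1−0.010681) = 0.010942
Rounded to 4 decimal places: P(Fire suppression does not activate) ≈ 0.0109.

0.0109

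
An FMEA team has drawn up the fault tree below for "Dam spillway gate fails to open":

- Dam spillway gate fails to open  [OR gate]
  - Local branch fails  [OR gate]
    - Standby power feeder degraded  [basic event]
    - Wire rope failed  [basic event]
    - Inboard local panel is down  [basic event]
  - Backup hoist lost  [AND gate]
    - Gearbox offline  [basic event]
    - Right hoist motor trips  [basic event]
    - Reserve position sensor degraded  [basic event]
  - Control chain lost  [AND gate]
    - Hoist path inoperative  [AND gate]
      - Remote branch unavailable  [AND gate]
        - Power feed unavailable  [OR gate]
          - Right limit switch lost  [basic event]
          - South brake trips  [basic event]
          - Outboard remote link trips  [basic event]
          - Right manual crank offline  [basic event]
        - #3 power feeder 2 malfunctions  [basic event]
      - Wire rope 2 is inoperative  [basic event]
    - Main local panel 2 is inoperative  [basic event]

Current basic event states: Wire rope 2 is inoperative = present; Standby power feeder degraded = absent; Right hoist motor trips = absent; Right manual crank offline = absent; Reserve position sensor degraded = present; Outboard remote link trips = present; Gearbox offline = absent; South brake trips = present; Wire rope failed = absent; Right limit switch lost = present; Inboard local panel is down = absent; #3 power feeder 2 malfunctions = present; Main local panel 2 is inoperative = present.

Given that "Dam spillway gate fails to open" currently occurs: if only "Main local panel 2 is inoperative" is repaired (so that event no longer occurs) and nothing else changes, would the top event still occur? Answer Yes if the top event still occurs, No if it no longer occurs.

No

Counterfactual: set "Main local panel 2 is inoperative" to not occurred.
Local branch fails [OR]: Standby power feeder degraded=not, Wire rope failed=not, Inboard local panel is down=not → no input occurs → does not occur.
Backup hoist lost [AND]: Gearbox offline=not, Right hoist motor trips=not, Reserve position sensor degraded=occurs → not all inputs occur → does not occur.
Power feed unavailable [OR]: Right limit switch lost=occurs, South brake trips=occurs, Outboard remote link trips=occurs, Right manual crank offline=not → at least one input occurs → occurs.
Remote branch unavailable [AND]: Power feed unavailable=occurs, #3 power feeder 2 malfunctions=occurs → all inputs occur → occurs.
Hoist path inoperative [AND]: Remote branch unavailable=occurs, Wire rope 2 is inoperative=occurs → all inputs occur → occurs.
Control chain lost [AND]: Hoist path inoperative=occurs, Main local panel 2 is inoperative=not → not all inputs occur → does not occur.
Dam spillway gate fails to open [OR]: Local branch fails=not, Backup hoist lost=not, Control chain lost=not → no input occurs → does not occur.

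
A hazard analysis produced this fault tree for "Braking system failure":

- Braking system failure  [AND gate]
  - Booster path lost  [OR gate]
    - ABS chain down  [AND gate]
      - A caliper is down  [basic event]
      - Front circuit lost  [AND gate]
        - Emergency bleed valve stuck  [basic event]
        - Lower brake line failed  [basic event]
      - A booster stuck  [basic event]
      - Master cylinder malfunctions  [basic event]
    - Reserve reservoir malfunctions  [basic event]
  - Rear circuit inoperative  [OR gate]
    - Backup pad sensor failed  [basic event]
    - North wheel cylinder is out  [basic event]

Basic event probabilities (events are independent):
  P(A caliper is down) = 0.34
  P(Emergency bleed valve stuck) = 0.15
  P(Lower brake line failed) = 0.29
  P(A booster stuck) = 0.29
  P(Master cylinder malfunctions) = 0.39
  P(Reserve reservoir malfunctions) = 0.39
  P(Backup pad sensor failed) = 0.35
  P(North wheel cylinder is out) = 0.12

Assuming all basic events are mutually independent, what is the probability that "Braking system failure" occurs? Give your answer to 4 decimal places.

0.1674

P(Front circuit lost) [AND] = 0.15 × 0.29 = 0.043500
P(ABS chain down) [AND] = 0.34 × 0.043500 × 0.29 × 0.39 = 0.001673
P(Booster path lost) [OR] = 1 − (1−0.001673) × (1−0.39) = 0.391021
P(Rear circuit inoperative) [OR] = 1 − (1−0.35) × (1−0.12) = 0.428000
P(Braking system failure) [AND] = 0.391021 × 0.428000 = 0.167357
Rounded to 4 decimal places: P(Braking system failure) ≈ 0.1674.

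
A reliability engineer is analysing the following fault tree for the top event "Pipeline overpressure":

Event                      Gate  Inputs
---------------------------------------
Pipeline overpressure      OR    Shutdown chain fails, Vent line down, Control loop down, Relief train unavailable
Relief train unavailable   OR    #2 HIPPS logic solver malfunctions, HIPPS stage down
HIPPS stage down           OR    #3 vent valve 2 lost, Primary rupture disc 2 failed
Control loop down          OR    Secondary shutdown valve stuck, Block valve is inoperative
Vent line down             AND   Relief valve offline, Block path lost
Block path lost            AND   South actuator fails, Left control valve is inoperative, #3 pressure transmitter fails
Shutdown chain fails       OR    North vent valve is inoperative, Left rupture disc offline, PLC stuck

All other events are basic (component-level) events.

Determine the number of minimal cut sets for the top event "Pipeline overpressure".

Shutdown chain fails [OR]: union of children's cut sets → 3 cut set(s).
Block path lost [AND]: one cut set from each child combined → 1 × 1 × 1 = 1 cut set(s).
Vent line down [AND]: one cut set from each child combined → 1 × 1 = 1 cut set(s).
Control loop down [OR]: union of children's cut sets → 2 cut set(s).
HIPPS stage down [OR]: union of children's cut sets → 2 cut set(s).
Relief train unavailable [OR]: union of children's cut sets → 3 cut set(s).
Pipeline overpressure [OR]: union of children's cut sets → 9 cut set(s).
Minimal cut sets: {North vent valve is inoperative}; {Left rupture disc offline}; {PLC stuck}; {#3 pressure transmitter fails, Left control valve is inoperative, Relief valve offline, South actuator fails}; {Secondary shutdown valve stuck}; {Block valve is inoperative}; {#2 HIPPS logic solver malfunctions}; {#3 vent valve 2 lost}; {Primary rupture disc 2 failed}.

9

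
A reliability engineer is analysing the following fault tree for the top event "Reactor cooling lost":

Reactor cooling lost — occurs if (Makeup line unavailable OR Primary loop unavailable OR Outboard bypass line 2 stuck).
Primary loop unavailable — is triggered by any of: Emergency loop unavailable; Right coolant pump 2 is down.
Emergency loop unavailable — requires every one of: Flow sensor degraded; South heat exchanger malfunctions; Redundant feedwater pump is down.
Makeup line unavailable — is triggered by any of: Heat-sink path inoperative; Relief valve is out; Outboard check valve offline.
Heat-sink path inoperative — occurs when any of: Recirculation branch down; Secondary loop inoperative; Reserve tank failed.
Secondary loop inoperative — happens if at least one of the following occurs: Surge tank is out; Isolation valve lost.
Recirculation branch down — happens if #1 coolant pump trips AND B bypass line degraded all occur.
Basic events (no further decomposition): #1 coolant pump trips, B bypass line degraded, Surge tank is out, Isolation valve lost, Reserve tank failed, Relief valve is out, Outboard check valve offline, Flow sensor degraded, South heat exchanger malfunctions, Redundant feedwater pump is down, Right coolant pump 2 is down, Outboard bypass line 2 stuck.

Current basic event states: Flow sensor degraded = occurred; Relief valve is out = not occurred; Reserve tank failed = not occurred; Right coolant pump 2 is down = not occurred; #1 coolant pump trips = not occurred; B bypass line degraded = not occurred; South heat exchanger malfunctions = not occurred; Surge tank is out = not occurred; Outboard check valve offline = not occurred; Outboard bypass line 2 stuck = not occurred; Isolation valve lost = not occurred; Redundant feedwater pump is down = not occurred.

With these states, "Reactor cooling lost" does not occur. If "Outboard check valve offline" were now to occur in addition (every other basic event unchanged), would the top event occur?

Yes

Counterfactual: set "Outboard check valve offline" to occurred.
Recirculation branch down [AND]: #1 coolant pump trips=not, B bypass line degraded=not → not all inputs occur → does not occur.
Secondary loop inoperative [OR]: Surge tank is out=not, Isolation valve lost=not → no input occurs → does not occur.
Heat-sink path inoperative [OR]: Recirculation branch down=not, Secondary loop inoperative=not, Reserve tank failed=not → no input occurs → does not occur.
Makeup line unavailable [OR]: Heat-sink path inoperative=not, Relief valve is out=not, Outboard check valve offline=occurs → at least one input occurs → occurs.
Emergency loop unavailable [AND]: Flow sensor degraded=occurs, South heat exchanger malfunctions=not, Redundant feedwater pump is down=not → not all inputs occur → does not occur.
Primary loop unavailable [OR]: Emergency loop unavailable=not, Right coolant pump 2 is down=not → no input occurs → does not occur.
Reactor cooling lost [OR]: Makeup line unavailable=occurs, Primary loop unavailable=not, Outboard bypass line 2 stuck=not → at least one input occurs → occurs.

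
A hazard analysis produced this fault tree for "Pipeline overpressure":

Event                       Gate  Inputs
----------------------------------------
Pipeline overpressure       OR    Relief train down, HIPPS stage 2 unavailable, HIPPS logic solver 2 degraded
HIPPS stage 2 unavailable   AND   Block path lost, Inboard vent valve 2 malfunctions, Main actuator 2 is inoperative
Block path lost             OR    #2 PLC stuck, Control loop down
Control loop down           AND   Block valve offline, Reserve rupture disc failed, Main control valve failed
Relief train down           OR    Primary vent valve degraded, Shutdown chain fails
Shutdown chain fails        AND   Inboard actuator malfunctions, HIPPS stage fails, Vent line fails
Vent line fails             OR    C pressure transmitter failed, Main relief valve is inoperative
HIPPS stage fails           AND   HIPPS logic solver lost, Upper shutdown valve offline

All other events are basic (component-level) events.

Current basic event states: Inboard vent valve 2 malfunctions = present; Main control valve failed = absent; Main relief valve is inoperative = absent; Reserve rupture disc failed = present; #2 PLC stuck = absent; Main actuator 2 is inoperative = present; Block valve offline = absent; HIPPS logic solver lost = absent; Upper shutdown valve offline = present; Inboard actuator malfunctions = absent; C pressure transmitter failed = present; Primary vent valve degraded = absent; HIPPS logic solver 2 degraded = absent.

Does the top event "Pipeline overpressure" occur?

HIPPS stage fails [AND]: HIPPS logic solver lost=not, Upper shutdown valve offline=occurs → not all inputs occur → does not occur.
Vent line fails [OR]: C pressure transmitter failed=occurs, Main relief valve is inoperative=not → at least one input occurs → occurs.
Shutdown chain fails [AND]: Inboard actuator malfunctions=not, HIPPS stage fails=not, Vent line fails=occurs → not all inputs occur → does not occur.
Relief train down [OR]: Primary vent valve degraded=not, Shutdown chain fails=not → no input occurs → does not occur.
Control loop down [AND]: Block valve offline=not, Reserve rupture disc failed=occurs, Main control valve failed=not → not all inputs occur → does not occur.
Block path lost [OR]: #2 PLC stuck=not, Control loop down=not → no input occurs → does not occur.
HIPPS stage 2 unavailable [AND]: Block path lost=not, Inboard vent valve 2 malfunctions=occurs, Main actuator 2 is inoperative=occurs → not all inputs occur → does not occur.
Pipeline overpressure [OR]: Relief train down=not, HIPPS stage 2 unavailable=not, HIPPS logic solver 2 degraded=not → no input occurs → does not occur.

No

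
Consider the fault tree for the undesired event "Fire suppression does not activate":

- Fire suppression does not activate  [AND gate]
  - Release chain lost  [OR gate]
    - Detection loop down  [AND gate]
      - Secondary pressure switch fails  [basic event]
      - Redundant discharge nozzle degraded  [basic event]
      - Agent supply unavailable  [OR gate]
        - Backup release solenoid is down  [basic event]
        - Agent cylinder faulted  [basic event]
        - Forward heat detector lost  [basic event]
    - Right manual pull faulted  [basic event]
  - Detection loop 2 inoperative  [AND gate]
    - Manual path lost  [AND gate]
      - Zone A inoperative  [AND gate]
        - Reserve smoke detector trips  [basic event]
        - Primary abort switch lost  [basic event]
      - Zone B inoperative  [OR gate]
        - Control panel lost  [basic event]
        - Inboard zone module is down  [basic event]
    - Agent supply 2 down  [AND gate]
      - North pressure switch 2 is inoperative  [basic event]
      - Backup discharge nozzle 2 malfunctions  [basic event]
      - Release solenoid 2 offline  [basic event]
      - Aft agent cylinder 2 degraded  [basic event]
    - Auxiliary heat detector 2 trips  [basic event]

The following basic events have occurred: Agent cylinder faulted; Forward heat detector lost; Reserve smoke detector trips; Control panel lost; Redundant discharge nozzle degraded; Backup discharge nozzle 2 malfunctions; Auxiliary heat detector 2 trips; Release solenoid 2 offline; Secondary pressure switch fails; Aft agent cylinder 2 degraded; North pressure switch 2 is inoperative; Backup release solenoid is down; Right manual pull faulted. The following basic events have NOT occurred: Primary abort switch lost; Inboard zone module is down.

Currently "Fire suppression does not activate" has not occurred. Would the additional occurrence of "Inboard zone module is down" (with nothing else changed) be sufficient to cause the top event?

Counterfactual: set "Inboard zone module is down" to occurred.
Agent supply unavailable [OR]: Backup release solenoid is down=occurs, Agent cylinder faulted=occurs, Forward heat detector lost=occurs → at least one input occurs → occurs.
Detection loop down [AND]: Secondary pressure switch fails=occurs, Redundant discharge nozzle degraded=occurs, Agent supply unavailable=occurs → all inputs occur → occurs.
Release chain lost [OR]: Detection loop down=occurs, Right manual pull faulted=occurs → at least one input occurs → occurs.
Zone A inoperative [AND]: Reserve smoke detector trips=occurs, Primary abort switch lost=not → not all inputs occur → does not occur.
Zone B inoperative [OR]: Control panel lost=occurs, Inboard zone module is down=occurs → at least one input occurs → occurs.
Manual path lost [AND]: Zone A inoperative=not, Zone B inoperative=occurs → not all inputs occur → does not occur.
Agent supply 2 down [AND]: North pressure switch 2 is inoperative=occurs, Backup discharge nozzle 2 malfunctions=occurs, Release solenoid 2 offline=occurs, Aft agent cylinder 2 degraded=occurs → all inputs occur → occurs.
Detection loop 2 inoperative [AND]: Manual path lost=not, Agent supply 2 down=occurs, Auxiliary heat detector 2 trips=occurs → not all inputs occur → does not occur.
Fire suppression does not activate [AND]: Release chain lost=occurs, Detection loop 2 inoperative=not → not all inputs occur → does not occur.

No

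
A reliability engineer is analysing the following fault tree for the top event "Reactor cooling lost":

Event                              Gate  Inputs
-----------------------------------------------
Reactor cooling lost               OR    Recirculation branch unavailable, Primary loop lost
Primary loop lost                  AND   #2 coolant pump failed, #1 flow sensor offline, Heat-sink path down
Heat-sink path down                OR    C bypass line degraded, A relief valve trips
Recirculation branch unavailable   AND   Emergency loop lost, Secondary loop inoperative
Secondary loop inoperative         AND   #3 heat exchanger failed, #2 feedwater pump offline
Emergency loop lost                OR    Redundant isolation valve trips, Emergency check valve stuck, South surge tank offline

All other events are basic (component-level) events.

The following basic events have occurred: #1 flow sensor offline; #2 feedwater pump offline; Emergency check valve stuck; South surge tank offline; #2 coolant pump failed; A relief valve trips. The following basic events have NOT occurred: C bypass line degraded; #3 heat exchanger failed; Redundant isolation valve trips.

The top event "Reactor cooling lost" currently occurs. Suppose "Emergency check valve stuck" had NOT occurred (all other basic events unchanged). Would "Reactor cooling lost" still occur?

Counterfactual: set "Emergency check valve stuck" to not occurred.
Emergency loop lost [OR]: Redundant isolation valve trips=not, Emergency check valve stuck=not, South surge tank offline=occurs → at least one input occurs → occurs.
Secondary loop inoperative [AND]: #3 heat exchanger failed=not, #2 feedwater pump offline=occurs → not all inputs occur → does not occur.
Recirculation branch unavailable [AND]: Emergency loop lost=occurs, Secondary loop inoperative=not → not all inputs occur → does not occur.
Heat-sink path down [OR]: C bypass line degraded=not, A relief valve trips=occurs → at least one input occurs → occurs.
Primary loop lost [AND]: #2 coolant pump failed=occurs, #1 flow sensor offline=occurs, Heat-sink path down=occurs → all inputs occur → occurs.
Reactor cooling lost [OR]: Recirculation branch unavailable=not, Primary loop lost=occurs → at least one input occurs → occurs.

Yes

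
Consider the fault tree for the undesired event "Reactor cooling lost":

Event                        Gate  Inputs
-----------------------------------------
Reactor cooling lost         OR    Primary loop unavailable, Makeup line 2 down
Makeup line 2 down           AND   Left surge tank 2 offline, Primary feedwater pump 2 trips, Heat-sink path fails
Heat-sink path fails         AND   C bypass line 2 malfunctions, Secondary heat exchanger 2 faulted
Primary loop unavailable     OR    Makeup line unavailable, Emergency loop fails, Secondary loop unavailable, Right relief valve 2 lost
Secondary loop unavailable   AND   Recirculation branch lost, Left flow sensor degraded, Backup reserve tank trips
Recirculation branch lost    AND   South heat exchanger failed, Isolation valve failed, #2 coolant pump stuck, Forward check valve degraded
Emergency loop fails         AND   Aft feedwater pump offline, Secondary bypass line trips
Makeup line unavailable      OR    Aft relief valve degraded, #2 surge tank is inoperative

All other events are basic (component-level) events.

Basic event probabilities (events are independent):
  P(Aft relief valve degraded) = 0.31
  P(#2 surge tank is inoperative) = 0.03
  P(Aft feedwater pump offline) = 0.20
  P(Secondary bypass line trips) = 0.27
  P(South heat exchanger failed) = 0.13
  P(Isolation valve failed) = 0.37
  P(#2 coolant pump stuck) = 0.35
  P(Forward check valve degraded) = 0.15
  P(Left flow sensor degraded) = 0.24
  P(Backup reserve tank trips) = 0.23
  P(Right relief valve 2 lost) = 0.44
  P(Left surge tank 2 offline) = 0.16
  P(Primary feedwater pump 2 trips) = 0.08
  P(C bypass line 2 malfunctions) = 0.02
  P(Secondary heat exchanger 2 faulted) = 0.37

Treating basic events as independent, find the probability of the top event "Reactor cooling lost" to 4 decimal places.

0.6455

P(Makeup line unavailable) [OR] = 1 − (1−0.31) × (1−0.03) = 0.330700
P(Emergency loop fails) [AND] = 0.20 × 0.27 = 0.054000
P(Recirculation branch lost) [AND] = 0.13 × 0.37 × 0.35 × 0.15 = 0.002525
P(Secondary loop unavailable) [AND] = 0.002525 × 0.24 × 0.23 = 0.000139
P(Primary loop unavailable) [OR] = 1 − (1−0.330700) × (1−0.054000) × (1−0.000139) × (1−0.44) = 0.645481
P(Heat-sink path fails) [AND] = 0.02 × 0.37 = 0.007400
P(Makeup line 2 down) [AND] = 0.16 × 0.08 × 0.007400 = 0.000095
P(Reactor cooling lost) [OR] = 1 − (1−0.645481) × (1−0.000095) = 0.645515
Rounded to 4 decimal places: P(Reactor cooling lost) ≈ 0.6455.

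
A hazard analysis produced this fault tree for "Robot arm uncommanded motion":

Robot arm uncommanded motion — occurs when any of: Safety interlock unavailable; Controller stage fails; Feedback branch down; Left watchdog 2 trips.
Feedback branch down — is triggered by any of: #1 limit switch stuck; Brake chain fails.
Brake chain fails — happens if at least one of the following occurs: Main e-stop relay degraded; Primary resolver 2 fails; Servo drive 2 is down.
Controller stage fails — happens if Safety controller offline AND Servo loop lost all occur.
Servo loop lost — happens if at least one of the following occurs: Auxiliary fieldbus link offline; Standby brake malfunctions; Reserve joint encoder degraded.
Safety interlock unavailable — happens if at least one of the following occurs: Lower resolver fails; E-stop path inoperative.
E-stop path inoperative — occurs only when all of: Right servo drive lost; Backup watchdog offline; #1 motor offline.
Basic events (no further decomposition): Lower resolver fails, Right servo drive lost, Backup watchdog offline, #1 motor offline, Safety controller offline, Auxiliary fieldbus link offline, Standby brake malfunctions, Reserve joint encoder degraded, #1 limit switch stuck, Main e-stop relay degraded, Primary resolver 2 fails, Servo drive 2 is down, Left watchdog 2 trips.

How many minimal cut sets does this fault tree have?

10

E-stop path inoperative [AND]: one cut set from each child combined → 1 × 1 × 1 = 1 cut set(s).
Safety interlock unavailable [OR]: union of children's cut sets → 2 cut set(s).
Servo loop lost [OR]: union of children's cut sets → 3 cut set(s).
Controller stage fails [AND]: one cut set from each child combined → 1 × 3 = 3 cut set(s).
Brake chain fails [OR]: union of children's cut sets → 3 cut set(s).
Feedback branch down [OR]: union of children's cut sets → 4 cut set(s).
Robot arm uncommanded motion [OR]: union of children's cut sets → 10 cut set(s).
Minimal cut sets: {Lower resolver fails}; {#1 motor offline, Backup watchdog offline, Right servo drive lost}; {Auxiliary fieldbus link offline, Safety controller offline}; {Safety controller offline, Standby brake malfunctions}; {Reserve joint encoder degraded, Safety controller offline}; {#1 limit switch stuck}; {Main e-stop relay degraded}; {Primary resolver 2 fails}; {Servo drive 2 is down}; {Left watchdog 2 trips}.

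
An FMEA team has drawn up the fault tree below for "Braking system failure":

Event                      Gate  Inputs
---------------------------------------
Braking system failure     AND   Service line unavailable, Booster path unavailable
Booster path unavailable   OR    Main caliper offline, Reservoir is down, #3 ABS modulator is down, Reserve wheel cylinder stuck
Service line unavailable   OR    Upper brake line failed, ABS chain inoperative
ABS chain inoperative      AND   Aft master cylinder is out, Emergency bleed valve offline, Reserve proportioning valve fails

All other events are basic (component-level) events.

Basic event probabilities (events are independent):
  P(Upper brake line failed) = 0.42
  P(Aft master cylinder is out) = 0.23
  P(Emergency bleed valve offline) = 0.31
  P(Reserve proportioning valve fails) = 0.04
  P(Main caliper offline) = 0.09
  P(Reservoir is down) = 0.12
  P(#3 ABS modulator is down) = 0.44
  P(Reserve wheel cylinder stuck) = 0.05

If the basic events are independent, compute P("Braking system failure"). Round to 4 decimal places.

P(ABS chain inoperative) [AND] = 0.23 × 0.31 × 0.04 = 0.002852
P(Service line unavailable) [OR] = 1 − (1−0.42) × (1−0.002852) = 0.421654
P(Booster path unavailable) [OR] = 1 − (1−0.09) × (1−0.12) × (1−0.44) × (1−0.05) = 0.573974
P(Braking system failure) [AND] = 0.421654 × 0.573974 = 0.242018
Rounded to 4 decimal places: P(Braking system failure) ≈ 0.2420.

0.2420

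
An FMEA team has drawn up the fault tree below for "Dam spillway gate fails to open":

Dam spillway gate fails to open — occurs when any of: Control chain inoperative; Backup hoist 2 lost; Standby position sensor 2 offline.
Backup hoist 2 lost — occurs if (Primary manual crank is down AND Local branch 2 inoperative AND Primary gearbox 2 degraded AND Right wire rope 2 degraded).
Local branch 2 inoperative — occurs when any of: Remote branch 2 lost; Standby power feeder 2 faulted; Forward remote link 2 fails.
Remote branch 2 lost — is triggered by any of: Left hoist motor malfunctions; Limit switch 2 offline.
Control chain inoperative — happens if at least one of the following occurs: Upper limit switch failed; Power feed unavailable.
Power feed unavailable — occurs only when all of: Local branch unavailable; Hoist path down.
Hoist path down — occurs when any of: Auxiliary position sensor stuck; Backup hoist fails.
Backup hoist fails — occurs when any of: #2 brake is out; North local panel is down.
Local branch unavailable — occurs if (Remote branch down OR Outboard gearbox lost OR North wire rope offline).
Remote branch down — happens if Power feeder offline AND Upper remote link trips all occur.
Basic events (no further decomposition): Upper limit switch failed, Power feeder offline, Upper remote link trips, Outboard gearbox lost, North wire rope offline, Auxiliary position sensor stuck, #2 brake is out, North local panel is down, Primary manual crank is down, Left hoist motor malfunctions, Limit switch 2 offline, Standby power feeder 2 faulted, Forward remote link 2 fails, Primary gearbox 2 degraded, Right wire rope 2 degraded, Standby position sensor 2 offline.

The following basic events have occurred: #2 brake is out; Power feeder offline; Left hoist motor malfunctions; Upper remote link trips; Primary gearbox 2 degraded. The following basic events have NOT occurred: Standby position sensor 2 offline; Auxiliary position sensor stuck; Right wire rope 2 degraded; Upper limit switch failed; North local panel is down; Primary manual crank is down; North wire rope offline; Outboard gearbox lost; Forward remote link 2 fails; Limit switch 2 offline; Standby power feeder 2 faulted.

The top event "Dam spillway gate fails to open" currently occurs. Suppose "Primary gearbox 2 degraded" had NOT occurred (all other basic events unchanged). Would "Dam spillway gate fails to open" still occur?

Counterfactual: set "Primary gearbox 2 degraded" to not occurred.
Remote branch down [AND]: Power feeder offline=occurs, Upper remote link trips=occurs → all inputs occur → occurs.
Local branch unavailable [OR]: Remote branch down=occurs, Outboard gearbox lost=not, North wire rope offline=not → at least one input occurs → occurs.
Backup hoist fails [OR]: #2 brake is out=occurs, North local panel is down=not → at least one input occurs → occurs.
Hoist path down [OR]: Auxiliary position sensor stuck=not, Backup hoist fails=occurs → at least one input occurs → occurs.
Power feed unavailable [AND]: Local branch unavailable=occurs, Hoist path down=occurs → all inputs occur → occurs.
Control chain inoperative [OR]: Upper limit switch failed=not, Power feed unavailable=occurs → at least one input occurs → occurs.
Remote branch 2 lost [OR]: Left hoist motor malfunctions=occurs, Limit switch 2 offline=not → at least one input occurs → occurs.
Local branch 2 inoperative [OR]: Remote branch 2 lost=occurs, Standby power feeder 2 faulted=not, Forward remote link 2 fails=not → at least one input occurs → occurs.
Backup hoist 2 lost [AND]: Primary manual crank is down=not, Local branch 2 inoperative=occurs, Primary gearbox 2 degraded=not, Right wire rope 2 degraded=not → not all inputs occur → does not occur.
Dam spillway gate fails to open [OR]: Control chain inoperative=occurs, Backup hoist 2 lost=not, Standby position sensor 2 offline=not → at least one input occurs → occurs.

Yes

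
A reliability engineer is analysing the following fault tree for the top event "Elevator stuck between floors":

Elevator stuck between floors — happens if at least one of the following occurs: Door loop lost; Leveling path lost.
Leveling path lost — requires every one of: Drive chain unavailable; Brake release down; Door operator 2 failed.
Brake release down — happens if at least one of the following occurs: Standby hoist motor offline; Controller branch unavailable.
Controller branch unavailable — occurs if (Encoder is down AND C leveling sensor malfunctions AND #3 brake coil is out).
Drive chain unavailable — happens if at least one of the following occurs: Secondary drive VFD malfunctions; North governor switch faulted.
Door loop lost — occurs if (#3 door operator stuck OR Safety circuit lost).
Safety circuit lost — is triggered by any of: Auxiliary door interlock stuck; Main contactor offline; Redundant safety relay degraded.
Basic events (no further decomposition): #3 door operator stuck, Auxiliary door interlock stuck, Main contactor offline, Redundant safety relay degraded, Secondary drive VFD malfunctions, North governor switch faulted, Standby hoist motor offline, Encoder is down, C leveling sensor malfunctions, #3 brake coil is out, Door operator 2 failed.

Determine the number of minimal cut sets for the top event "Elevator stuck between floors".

8

Safety circuit lost [OR]: union of children's cut sets → 3 cut set(s).
Door loop lost [OR]: union of children's cut sets → 4 cut set(s).
Drive chain unavailable [OR]: union of children's cut sets → 2 cut set(s).
Controller branch unavailable [AND]: one cut set from each child combined → 1 × 1 × 1 = 1 cut set(s).
Brake release down [OR]: union of children's cut sets → 2 cut set(s).
Leveling path lost [AND]: one cut set from each child combined → 2 × 2 × 1 = 4 cut set(s).
Elevator stuck between floors [OR]: union of children's cut sets → 8 cut set(s).
Minimal cut sets: {#3 door operator stuck}; {Auxiliary door interlock stuck}; {Main contactor offline}; {Redundant safety relay degraded}; {Door operator 2 failed, Secondary drive VFD malfunctions, Standby hoist motor offline}; {#3 brake coil is out, C leveling sensor malfunctions, Door operator 2 failed, Encoder is down, Secondary drive VFD malfunctions}; {Door operator 2 failed, North governor switch faulted, Standby hoist motor offline}; {#3 brake coil is out, C leveling sensor malfunctions, Door operator 2 failed, Encoder is down, North governor switch faulted}.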